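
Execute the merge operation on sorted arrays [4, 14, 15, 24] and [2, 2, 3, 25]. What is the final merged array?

Merging process:

Compare 4 vs 2: take 2 from right. Merged: [2]
Compare 4 vs 2: take 2 from right. Merged: [2, 2]
Compare 4 vs 3: take 3 from right. Merged: [2, 2, 3]
Compare 4 vs 25: take 4 from left. Merged: [2, 2, 3, 4]
Compare 14 vs 25: take 14 from left. Merged: [2, 2, 3, 4, 14]
Compare 15 vs 25: take 15 from left. Merged: [2, 2, 3, 4, 14, 15]
Compare 24 vs 25: take 24 from left. Merged: [2, 2, 3, 4, 14, 15, 24]
Append remaining from right: [25]. Merged: [2, 2, 3, 4, 14, 15, 24, 25]

Final merged array: [2, 2, 3, 4, 14, 15, 24, 25]
Total comparisons: 7

The merged array is [2, 2, 3, 4, 14, 15, 24, 25], requiring 7 comparisons. The merge step runs in O(n) time where n is the total number of elements.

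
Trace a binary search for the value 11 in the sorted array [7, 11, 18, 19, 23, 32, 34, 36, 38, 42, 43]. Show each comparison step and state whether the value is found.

Binary search for 11 in [7, 11, 18, 19, 23, 32, 34, 36, 38, 42, 43]:

lo=0, hi=10, mid=5, arr[mid]=32 -> 32 > 11, search left half
lo=0, hi=4, mid=2, arr[mid]=18 -> 18 > 11, search left half
lo=0, hi=1, mid=0, arr[mid]=7 -> 7 < 11, search right half
lo=1, hi=1, mid=1, arr[mid]=11 -> Found target at index 1!

Binary search finds 11 at index 1 after 4 comparisons. The search repeatedly halves the search space by comparing with the middle element.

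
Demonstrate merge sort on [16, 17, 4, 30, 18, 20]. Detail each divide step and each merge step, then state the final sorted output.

Merge sort trace:

Split: [16, 17, 4, 30, 18, 20] -> [16, 17, 4] and [30, 18, 20]
  Split: [16, 17, 4] -> [16] and [17, 4]
    Split: [17, 4] -> [17] and [4]
    Merge: [17] + [4] -> [4, 17]
  Merge: [16] + [4, 17] -> [4, 16, 17]
  Split: [30, 18, 20] -> [30] and [18, 20]
    Split: [18, 20] -> [18] and [20]
    Merge: [18] + [20] -> [18, 20]
  Merge: [30] + [18, 20] -> [18, 20, 30]
Merge: [4, 16, 17] + [18, 20, 30] -> [4, 16, 17, 18, 20, 30]

Final sorted array: [4, 16, 17, 18, 20, 30]

The merge sort proceeds by recursively splitting the array and merging sorted halves.
After all merges, the sorted array is [4, 16, 17, 18, 20, 30].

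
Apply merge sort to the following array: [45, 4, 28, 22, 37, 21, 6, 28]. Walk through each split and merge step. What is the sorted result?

Merge sort trace:

Split: [45, 4, 28, 22, 37, 21, 6, 28] -> [45, 4, 28, 22] and [37, 21, 6, 28]
  Split: [45, 4, 28, 22] -> [45, 4] and [28, 22]
    Split: [45, 4] -> [45] and [4]
    Merge: [45] + [4] -> [4, 45]
    Split: [28, 22] -> [28] and [22]
    Merge: [28] + [22] -> [22, 28]
  Merge: [4, 45] + [22, 28] -> [4, 22, 28, 45]
  Split: [37, 21, 6, 28] -> [37, 21] and [6, 28]
    Split: [37, 21] -> [37] and [21]
    Merge: [37] + [21] -> [21, 37]
    Split: [6, 28] -> [6] and [28]
    Merge: [6] + [28] -> [6, 28]
  Merge: [21, 37] + [6, 28] -> [6, 21, 28, 37]
Merge: [4, 22, 28, 45] + [6, 21, 28, 37] -> [4, 6, 21, 22, 28, 28, 37, 45]

Final sorted array: [4, 6, 21, 22, 28, 28, 37, 45]

The merge sort proceeds by recursively splitting the array and merging sorted halves.
After all merges, the sorted array is [4, 6, 21, 22, 28, 28, 37, 45].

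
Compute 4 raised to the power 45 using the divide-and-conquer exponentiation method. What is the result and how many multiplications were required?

Computing 4^45 by squaring (build up from 4^1; each line after the first costs one multiplication):

4^1 = 4
4^2 = (4^1)^2 = 4^2 = 16
4^4 = (4^2)^2 = 16^2 = 256
4^5 = 4 * 4^4 = 4 * 256 = 1024
4^10 = (4^5)^2 = 1024^2 = 1048576
4^11 = 4 * 4^10 = 4 * 1048576 = 4194304
4^22 = (4^11)^2 = 4194304^2 = 17592186044416
4^44 = (4^22)^2 = 17592186044416^2 = 309485009821345068724781056
4^45 = 4 * 4^44 = 4 * 309485009821345068724781056 = 1237940039285380274899124224

Result: 1237940039285380274899124224
Multiplications needed: 8 (8 lines after 4^1)

4^45 = 1237940039285380274899124224. Using exponentiation by squaring, this requires 8 multiplications. The key idea: if the exponent is even, square the half-power; if odd, multiply by the base once.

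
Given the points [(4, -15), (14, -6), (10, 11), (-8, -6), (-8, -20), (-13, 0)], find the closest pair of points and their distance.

Computing all pairwise distances among 6 points:

d((4, -15), (14, -6)) = 13.4536
d((4, -15), (10, 11)) = 26.6833
d((4, -15), (-8, -6)) = 15.0
d((4, -15), (-8, -20)) = 13.0
d((4, -15), (-13, 0)) = 22.6716
d((14, -6), (10, 11)) = 17.4642
d((14, -6), (-8, -6)) = 22.0
d((14, -6), (-8, -20)) = 26.0768
d((14, -6), (-13, 0)) = 27.6586
d((10, 11), (-8, -6)) = 24.7588
d((10, 11), (-8, -20)) = 35.8469
d((10, 11), (-13, 0)) = 25.4951
d((-8, -6), (-8, -20)) = 14.0
d((-8, -6), (-13, 0)) = 7.8102 <-- minimum
d((-8, -20), (-13, 0)) = 20.6155

Closest pair: (-8, -6) and (-13, 0) with distance 7.8102

The closest pair is (-8, -6) and (-13, 0) with Euclidean distance 7.8102. For 6 points, brute-force pairwise comparison is shown above. For large n, the divide-and-conquer algorithm (sort by x, recurse on halves, check the dividing strip) achieves O(n log n).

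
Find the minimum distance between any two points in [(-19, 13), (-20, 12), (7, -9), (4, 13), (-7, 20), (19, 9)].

Computing all pairwise distances among 6 points:

d((-19, 13), (-20, 12)) = 1.4142 <-- minimum
d((-19, 13), (7, -9)) = 34.0588
d((-19, 13), (4, 13)) = 23.0
d((-19, 13), (-7, 20)) = 13.8924
d((-19, 13), (19, 9)) = 38.2099
d((-20, 12), (7, -9)) = 34.2053
d((-20, 12), (4, 13)) = 24.0208
d((-20, 12), (-7, 20)) = 15.2643
d((-20, 12), (19, 9)) = 39.1152
d((7, -9), (4, 13)) = 22.2036
d((7, -9), (-7, 20)) = 32.2025
d((7, -9), (19, 9)) = 21.6333
d((4, 13), (-7, 20)) = 13.0384
d((4, 13), (19, 9)) = 15.5242
d((-7, 20), (19, 9)) = 28.2312

Closest pair: (-19, 13) and (-20, 12) with distance 1.4142

The closest pair is (-19, 13) and (-20, 12) with Euclidean distance 1.4142. For 6 points, brute-force pairwise comparison is shown above. For large n, the divide-and-conquer algorithm (sort by x, recurse on halves, check the dividing strip) achieves O(n log n).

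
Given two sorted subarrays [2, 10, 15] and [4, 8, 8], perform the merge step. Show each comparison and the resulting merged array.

Merging process:

Compare 2 vs 4: take 2 from left. Merged: [2]
Compare 10 vs 4: take 4 from right. Merged: [2, 4]
Compare 10 vs 8: take 8 from right. Merged: [2, 4, 8]
Compare 10 vs 8: take 8 from right. Merged: [2, 4, 8, 8]
Append remaining from left: [10, 15]. Merged: [2, 4, 8, 8, 10, 15]

Final merged array: [2, 4, 8, 8, 10, 15]
Total comparisons: 4

The merged array is [2, 4, 8, 8, 10, 15], requiring 4 comparisons. The merge step runs in O(n) time where n is the total number of elements.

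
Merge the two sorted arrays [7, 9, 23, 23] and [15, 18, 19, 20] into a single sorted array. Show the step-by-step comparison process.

Merging process:

Compare 7 vs 15: take 7 from left. Merged: [7]
Compare 9 vs 15: take 9 from left. Merged: [7, 9]
Compare 23 vs 15: take 15 from right. Merged: [7, 9, 15]
Compare 23 vs 18: take 18 from right. Merged: [7, 9, 15, 18]
Compare 23 vs 19: take 19 from right. Merged: [7, 9, 15, 18, 19]
Compare 23 vs 20: take 20 from right. Merged: [7, 9, 15, 18, 19, 20]
Append remaining from left: [23, 23]. Merged: [7, 9, 15, 18, 19, 20, 23, 23]

Final merged array: [7, 9, 15, 18, 19, 20, 23, 23]
Total comparisons: 6

The merged array is [7, 9, 15, 18, 19, 20, 23, 23], requiring 6 comparisons. The merge step runs in O(n) time where n is the total number of elements.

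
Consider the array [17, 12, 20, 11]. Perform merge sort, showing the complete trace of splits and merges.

Merge sort trace:

Split: [17, 12, 20, 11] -> [17, 12] and [20, 11]
  Split: [17, 12] -> [17] and [12]
  Merge: [17] + [12] -> [12, 17]
  Split: [20, 11] -> [20] and [11]
  Merge: [20] + [11] -> [11, 20]
Merge: [12, 17] + [11, 20] -> [11, 12, 17, 20]

Final sorted array: [11, 12, 17, 20]

The merge sort proceeds by recursively splitting the array and merging sorted halves.
After all merges, the sorted array is [11, 12, 17, 20].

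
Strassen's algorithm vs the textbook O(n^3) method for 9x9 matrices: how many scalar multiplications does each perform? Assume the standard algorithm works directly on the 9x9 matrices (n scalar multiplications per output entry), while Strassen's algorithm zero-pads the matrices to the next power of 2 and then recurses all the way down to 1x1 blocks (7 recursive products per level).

Matrix multiplication for 9x9 matrices:

Strassen's algorithm requires power-of-2 dimensions. Pad 9x9 to 16x16 (next power of 2).

Standard algorithm: 9^3 = 729 multiplications
Strassen's algorithm: 7^(log2(16)) = 7^4 = 2401 multiplications
Difference: 729 - 2401 = -1672 (Strassen uses MORE here due to padding overhead — for small or just-over-power-of-2 n, padding can outweigh the per-level savings)

Standard: 729 multiplications (9^3). Strassen: 2401 multiplications (7^4, after padding to 16x16). Strassen reduces 8 recursive multiplications to 7 at each level.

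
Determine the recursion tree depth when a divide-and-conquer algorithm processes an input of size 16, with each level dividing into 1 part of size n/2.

For divide and conquer with division factor 2:

Problem sizes at each level:
Level 0: 16
Level 1: 8
Level 2: 4
Level 3: 2
Level 4: 1

The root is level 0 and the size-1 base case is level 4 (the tree spans levels 0 through 4, i.e. 5 levels counting the root), so the depth is the number of divisions: log_2(16) = 4

The recursion tree depth is log_2(16) = 4. At each level, the problem size is divided by 2, so it takes 4 divisions to reduce to a base case of size 1. The algorithm makes 1 recursive call at each level.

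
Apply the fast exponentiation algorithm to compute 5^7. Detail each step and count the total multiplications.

Computing 5^7 by squaring (build up from 5^1; each line after the first costs one multiplication):

5^1 = 5
5^2 = (5^1)^2 = 5^2 = 25
5^3 = 5 * 5^2 = 5 * 25 = 125
5^6 = (5^3)^2 = 125^2 = 15625
5^7 = 5 * 5^6 = 5 * 15625 = 78125

Result: 78125
Multiplications needed: 4 (4 lines after 5^1)

5^7 = 78125. Using exponentiation by squaring, this requires 4 multiplications. The key idea: if the exponent is even, square the half-power; if odd, multiply by the base once.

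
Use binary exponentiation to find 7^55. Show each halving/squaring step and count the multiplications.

Computing 7^55 by squaring (build up from 7^1; each line after the first costs one multiplication):

7^1 = 7
7^2 = (7^1)^2 = 7^2 = 49
7^3 = 7 * 7^2 = 7 * 49 = 343
7^6 = (7^3)^2 = 343^2 = 117649
7^12 = (7^6)^2 = 117649^2 = 13841287201
7^13 = 7 * 7^12 = 7 * 13841287201 = 96889010407
7^26 = (7^13)^2 = 96889010407^2 = 9387480337647754305649
7^27 = 7 * 7^26 = 7 * 9387480337647754305649 = 65712362363534280139543
7^54 = (7^27)^2 = 65712362363534280139543^2 = 4318114567396436564035293097707728087552248849
7^55 = 7 * 7^54 = 7 * 4318114567396436564035293097707728087552248849 = 30226801971775055948247051683954096612865741943

Result: 30226801971775055948247051683954096612865741943
Multiplications needed: 9 (9 lines after 7^1)

7^55 = 30226801971775055948247051683954096612865741943. Using exponentiation by squaring, this requires 9 multiplications. The key idea: if the exponent is even, square the half-power; if odd, multiply by the base once.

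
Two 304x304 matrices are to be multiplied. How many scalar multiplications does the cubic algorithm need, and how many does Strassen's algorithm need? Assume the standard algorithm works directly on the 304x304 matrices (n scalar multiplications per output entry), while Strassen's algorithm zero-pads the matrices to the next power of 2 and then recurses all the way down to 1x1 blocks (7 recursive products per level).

Matrix multiplication for 304x304 matrices:

Strassen's algorithm requires power-of-2 dimensions. Pad 304x304 to 512x512 (next power of 2).

Standard algorithm: 304^3 = 28094464 multiplications
Strassen's algorithm: 7^(log2(512)) = 7^9 = 40353607 multiplications
Difference: 28094464 - 40353607 = -12259143 (Strassen uses MORE here due to padding overhead — for small or just-over-power-of-2 n, padding can outweigh the per-level savings)

Standard: 28094464 multiplications (304^3). Strassen: 40353607 multiplications (7^9, after padding to 512x512). Strassen reduces 8 recursive multiplications to 7 at each level.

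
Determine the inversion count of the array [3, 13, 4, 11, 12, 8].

Finding inversions in [3, 13, 4, 11, 12, 8]:

(1, 2): arr[1]=13 > arr[2]=4
(1, 3): arr[1]=13 > arr[3]=11
(1, 4): arr[1]=13 > arr[4]=12
(1, 5): arr[1]=13 > arr[5]=8
(3, 5): arr[3]=11 > arr[5]=8
(4, 5): arr[4]=12 > arr[5]=8

Total inversions: 6

The array has 6 inversion(s): (1,2), (1,3), (1,4), (1,5), (3,5), (4,5). Each pair (i,j) satisfies i < j and arr[i] > arr[j].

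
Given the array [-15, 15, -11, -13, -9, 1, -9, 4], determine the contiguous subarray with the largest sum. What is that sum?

Using Kadane's algorithm on [-15, 15, -11, -13, -9, 1, -9, 4]:

Scanning through the array:
Position 1 (value 15): max_ending_here = 15, max_so_far = 15
Position 2 (value -11): max_ending_here = 4, max_so_far = 15
Position 3 (value -13): max_ending_here = -9, max_so_far = 15
Position 4 (value -9): max_ending_here = -9, max_so_far = 15
Position 5 (value 1): max_ending_here = 1, max_so_far = 15
Position 6 (value -9): max_ending_here = -8, max_so_far = 15
Position 7 (value 4): max_ending_here = 4, max_so_far = 15

Maximum subarray: [15]
Maximum sum: 15

The maximum subarray is [15] with sum 15. This subarray runs from index 1 to index 1.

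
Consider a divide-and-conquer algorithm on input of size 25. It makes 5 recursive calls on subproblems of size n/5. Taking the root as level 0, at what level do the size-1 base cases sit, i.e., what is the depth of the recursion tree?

For divide and conquer with division factor 5:

Problem sizes at each level:
Level 0: 25
Level 1: 5
Level 2: 1

The root is level 0 and the size-1 base case is level 2 (the tree spans levels 0 through 2, i.e. 3 levels counting the root), so the depth is the number of divisions: log_5(25) = 2

The recursion tree depth is log_5(25) = 2. At each level, the problem size is divided by 5, so it takes 2 divisions to reduce to a base case of size 1. The algorithm makes 5 recursive calls at each level.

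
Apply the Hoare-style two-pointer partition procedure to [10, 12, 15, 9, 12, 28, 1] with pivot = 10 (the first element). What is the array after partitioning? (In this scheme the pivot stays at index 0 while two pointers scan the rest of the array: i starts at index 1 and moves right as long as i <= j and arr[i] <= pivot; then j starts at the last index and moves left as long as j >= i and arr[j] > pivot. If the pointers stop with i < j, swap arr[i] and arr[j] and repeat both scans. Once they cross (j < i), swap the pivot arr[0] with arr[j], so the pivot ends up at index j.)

Hoare-style two-pointer partition with pivot = 10:

Initial array: [10, 12, 15, 9, 12, 28, 1]

Pointers start at i = 1, j = 6.
i stops at index 1 (arr[1]=12 > 10), j stops at index 6 (arr[6]=1 <= 10): swap arr[1] and arr[6], array becomes [10, 1, 15, 9, 12, 28, 12]
i stops at index 2 (arr[2]=15 > 10), j stops at index 3 (arr[3]=9 <= 10): swap arr[2] and arr[3], array becomes [10, 1, 9, 15, 12, 28, 12]
i ends at 3, j ends at 2: the pointers have crossed (j < i), so scanning stops.

Swap pivot arr[0] with arr[2] to place pivot at position 2: [9, 1, 10, 15, 12, 28, 12]
Pivot position: 2

After partitioning with pivot 10, the array becomes [9, 1, 10, 15, 12, 28, 12]. The pivot is placed at index 2. All elements to the left of the pivot are <= 10, and all elements to the right are > 10.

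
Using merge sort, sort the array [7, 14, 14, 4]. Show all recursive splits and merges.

Merge sort trace:

Split: [7, 14, 14, 4] -> [7, 14] and [14, 4]
  Split: [7, 14] -> [7] and [14]
  Merge: [7] + [14] -> [7, 14]
  Split: [14, 4] -> [14] and [4]
  Merge: [14] + [4] -> [4, 14]
Merge: [7, 14] + [4, 14] -> [4, 7, 14, 14]

Final sorted array: [4, 7, 14, 14]

The merge sort proceeds by recursively splitting the array and merging sorted halves.
After all merges, the sorted array is [4, 7, 14, 14].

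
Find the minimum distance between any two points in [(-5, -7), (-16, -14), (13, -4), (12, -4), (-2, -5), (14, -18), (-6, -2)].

Computing all pairwise distances among 7 points:

d((-5, -7), (-16, -14)) = 13.0384
d((-5, -7), (13, -4)) = 18.2483
d((-5, -7), (12, -4)) = 17.2627
d((-5, -7), (-2, -5)) = 3.6056
d((-5, -7), (14, -18)) = 21.9545
d((-5, -7), (-6, -2)) = 5.099
d((-16, -14), (13, -4)) = 30.6757
d((-16, -14), (12, -4)) = 29.7321
d((-16, -14), (-2, -5)) = 16.6433
d((-16, -14), (14, -18)) = 30.2655
d((-16, -14), (-6, -2)) = 15.6205
d((13, -4), (12, -4)) = 1.0 <-- minimum
d((13, -4), (-2, -5)) = 15.0333
d((13, -4), (14, -18)) = 14.0357
d((13, -4), (-6, -2)) = 19.105
d((12, -4), (-2, -5)) = 14.0357
d((12, -4), (14, -18)) = 14.1421
d((12, -4), (-6, -2)) = 18.1108
d((-2, -5), (14, -18)) = 20.6155
d((-2, -5), (-6, -2)) = 5.0
d((14, -18), (-6, -2)) = 25.6125

Closest pair: (13, -4) and (12, -4) with distance 1.0

The closest pair is (13, -4) and (12, -4) with Euclidean distance 1.0. For 7 points, brute-force pairwise comparison is shown above. For large n, the divide-and-conquer algorithm (sort by x, recurse on halves, check the dividing strip) achieves O(n log n).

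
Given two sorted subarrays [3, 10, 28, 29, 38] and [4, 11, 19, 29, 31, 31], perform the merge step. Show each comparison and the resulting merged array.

Merging process:

Compare 3 vs 4: take 3 from left. Merged: [3]
Compare 10 vs 4: take 4 from right. Merged: [3, 4]
Compare 10 vs 11: take 10 from left. Merged: [3, 4, 10]
Compare 28 vs 11: take 11 from right. Merged: [3, 4, 10, 11]
Compare 28 vs 19: take 19 from right. Merged: [3, 4, 10, 11, 19]
Compare 28 vs 29: take 28 from left. Merged: [3, 4, 10, 11, 19, 28]
Compare 29 vs 29: take 29 from left. Merged: [3, 4, 10, 11, 19, 28, 29]
Compare 38 vs 29: take 29 from right. Merged: [3, 4, 10, 11, 19, 28, 29, 29]
Compare 38 vs 31: take 31 from right. Merged: [3, 4, 10, 11, 19, 28, 29, 29, 31]
Compare 38 vs 31: take 31 from right. Merged: [3, 4, 10, 11, 19, 28, 29, 29, 31, 31]
Append remaining from left: [38]. Merged: [3, 4, 10, 11, 19, 28, 29, 29, 31, 31, 38]

Final merged array: [3, 4, 10, 11, 19, 28, 29, 29, 31, 31, 38]
Total comparisons: 10

The merged array is [3, 4, 10, 11, 19, 28, 29, 29, 31, 31, 38], requiring 10 comparisons. The merge step runs in O(n) time where n is the total number of elements.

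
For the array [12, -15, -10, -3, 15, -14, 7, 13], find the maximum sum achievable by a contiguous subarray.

Using Kadane's algorithm on [12, -15, -10, -3, 15, -14, 7, 13]:

Scanning through the array:
Position 1 (value -15): max_ending_here = -3, max_so_far = 12
Position 2 (value -10): max_ending_here = -10, max_so_far = 12
Position 3 (value -3): max_ending_here = -3, max_so_far = 12
Position 4 (value 15): max_ending_here = 15, max_so_far = 15
Position 5 (value -14): max_ending_here = 1, max_so_far = 15
Position 6 (value 7): max_ending_here = 8, max_so_far = 15
Position 7 (value 13): max_ending_here = 21, max_so_far = 21

Maximum subarray: [15, -14, 7, 13]
Maximum sum: 21

The maximum subarray is [15, -14, 7, 13] with sum 21. This subarray runs from index 4 to index 7.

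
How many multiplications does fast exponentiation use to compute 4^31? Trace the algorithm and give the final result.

Computing 4^31 by squaring (build up from 4^1; each line after the first costs one multiplication):

4^1 = 4
4^2 = (4^1)^2 = 4^2 = 16
4^3 = 4 * 4^2 = 4 * 16 = 64
4^6 = (4^3)^2 = 64^2 = 4096
4^7 = 4 * 4^6 = 4 * 4096 = 16384
4^14 = (4^7)^2 = 16384^2 = 268435456
4^15 = 4 * 4^14 = 4 * 268435456 = 1073741824
4^30 = (4^15)^2 = 1073741824^2 = 1152921504606846976
4^31 = 4 * 4^30 = 4 * 1152921504606846976 = 4611686018427387904

Result: 4611686018427387904
Multiplications needed: 8 (8 lines after 4^1)

4^31 = 4611686018427387904. Using exponentiation by squaring, this requires 8 multiplications. The key idea: if the exponent is even, square the half-power; if odd, multiply by the base once.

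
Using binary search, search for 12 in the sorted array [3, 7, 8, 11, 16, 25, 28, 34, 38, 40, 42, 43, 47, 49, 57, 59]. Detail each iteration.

Binary search for 12 in [3, 7, 8, 11, 16, 25, 28, 34, 38, 40, 42, 43, 47, 49, 57, 59]:

lo=0, hi=15, mid=7, arr[mid]=34 -> 34 > 12, search left half
lo=0, hi=6, mid=3, arr[mid]=11 -> 11 < 12, search right half
lo=4, hi=6, mid=5, arr[mid]=25 -> 25 > 12, search left half
lo=4, hi=4, mid=4, arr[mid]=16 -> 16 > 12, search left half
lo=4 > hi=3, target 12 not found

Binary search determines that 12 is not in the array after 4 comparisons. The search space was exhausted without finding the target.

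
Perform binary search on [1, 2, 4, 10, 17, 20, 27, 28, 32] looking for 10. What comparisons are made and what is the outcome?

Binary search for 10 in [1, 2, 4, 10, 17, 20, 27, 28, 32]:

lo=0, hi=8, mid=4, arr[mid]=17 -> 17 > 10, search left half
lo=0, hi=3, mid=1, arr[mid]=2 -> 2 < 10, search right half
lo=2, hi=3, mid=2, arr[mid]=4 -> 4 < 10, search right half
lo=3, hi=3, mid=3, arr[mid]=10 -> Found target at index 3!

Binary search finds 10 at index 3 after 4 comparisons. The search repeatedly halves the search space by comparing with the middle element.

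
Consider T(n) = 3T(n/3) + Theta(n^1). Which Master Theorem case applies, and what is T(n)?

Master Theorem for T(n) = 3T(n/3) + O(n^1):

a = 3, b = 3, c = 1
log_b(a) = log_3(3) = 1.0000

Case 2: c = 1 = log_3(3) = 1.0000
T(n) = O(n^1 log n) = O(n log n)

For T(n) = 3T(n/3) + O(n^1): log_3(3) = 1.0000. This is Case 2 of the Master Theorem (c = log_b(a), equal work at all levels), giving O(n log n).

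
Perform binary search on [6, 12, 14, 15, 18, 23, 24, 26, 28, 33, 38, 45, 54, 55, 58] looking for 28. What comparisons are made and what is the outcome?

Binary search for 28 in [6, 12, 14, 15, 18, 23, 24, 26, 28, 33, 38, 45, 54, 55, 58]:

lo=0, hi=14, mid=7, arr[mid]=26 -> 26 < 28, search right half
lo=8, hi=14, mid=11, arr[mid]=45 -> 45 > 28, search left half
lo=8, hi=10, mid=9, arr[mid]=33 -> 33 > 28, search left half
lo=8, hi=8, mid=8, arr[mid]=28 -> Found target at index 8!

Binary search finds 28 at index 8 after 4 comparisons. The search repeatedly halves the search space by comparing with the middle element.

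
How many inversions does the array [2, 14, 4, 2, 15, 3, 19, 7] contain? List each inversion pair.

Finding inversions in [2, 14, 4, 2, 15, 3, 19, 7]:

(1, 2): arr[1]=14 > arr[2]=4
(1, 3): arr[1]=14 > arr[3]=2
(1, 5): arr[1]=14 > arr[5]=3
(1, 7): arr[1]=14 > arr[7]=7
(2, 3): arr[2]=4 > arr[3]=2
(2, 5): arr[2]=4 > arr[5]=3
(4, 5): arr[4]=15 > arr[5]=3
(4, 7): arr[4]=15 > arr[7]=7
(6, 7): arr[6]=19 > arr[7]=7

Total inversions: 9

The array has 9 inversion(s): (1,2), (1,3), (1,5), (1,7), (2,3), (2,5), (4,5), (4,7), (6,7). Each pair (i,j) satisfies i < j and arr[i] > arr[j].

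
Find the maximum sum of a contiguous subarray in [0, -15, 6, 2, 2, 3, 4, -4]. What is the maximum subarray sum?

Using Kadane's algorithm on [0, -15, 6, 2, 2, 3, 4, -4]:

Scanning through the array:
Position 1 (value -15): max_ending_here = -15, max_so_far = 0
Position 2 (value 6): max_ending_here = 6, max_so_far = 6
Position 3 (value 2): max_ending_here = 8, max_so_far = 8
Position 4 (value 2): max_ending_here = 10, max_so_far = 10
Position 5 (value 3): max_ending_here = 13, max_so_far = 13
Position 6 (value 4): max_ending_here = 17, max_so_far = 17
Position 7 (value -4): max_ending_here = 13, max_so_far = 17

Maximum subarray: [6, 2, 2, 3, 4]
Maximum sum: 17

The maximum subarray is [6, 2, 2, 3, 4] with sum 17. This subarray runs from index 2 to index 6.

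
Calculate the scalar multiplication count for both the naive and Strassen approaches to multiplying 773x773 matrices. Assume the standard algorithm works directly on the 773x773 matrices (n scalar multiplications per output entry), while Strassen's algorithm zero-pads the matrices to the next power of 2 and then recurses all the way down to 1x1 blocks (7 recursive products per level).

Matrix multiplication for 773x773 matrices:

Strassen's algorithm requires power-of-2 dimensions. Pad 773x773 to 1024x1024 (next power of 2).

Standard algorithm: 773^3 = 461889917 multiplications
Strassen's algorithm: 7^(log2(1024)) = 7^10 = 282475249 multiplications
Savings: 461889917 - 282475249 = 179414668 multiplications

Standard: 461889917 multiplications (773^3). Strassen: 282475249 multiplications (7^10, after padding to 1024x1024). Strassen reduces 8 recursive multiplications to 7 at each level.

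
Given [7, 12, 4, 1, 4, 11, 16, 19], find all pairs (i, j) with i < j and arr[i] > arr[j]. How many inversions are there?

Finding inversions in [7, 12, 4, 1, 4, 11, 16, 19]:

(0, 2): arr[0]=7 > arr[2]=4
(0, 3): arr[0]=7 > arr[3]=1
(0, 4): arr[0]=7 > arr[4]=4
(1, 2): arr[1]=12 > arr[2]=4
(1, 3): arr[1]=12 > arr[3]=1
(1, 4): arr[1]=12 > arr[4]=4
(1, 5): arr[1]=12 > arr[5]=11
(2, 3): arr[2]=4 > arr[3]=1

Total inversions: 8

The array has 8 inversion(s): (0,2), (0,3), (0,4), (1,2), (1,3), (1,4), (1,5), (2,3). Each pair (i,j) satisfies i < j and arr[i] > arr[j].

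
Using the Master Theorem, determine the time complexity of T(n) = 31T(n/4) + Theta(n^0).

Master Theorem for T(n) = 31T(n/4) + O(n^0):

a = 31, b = 4, c = 0
log_b(a) = log_4(31) = 2.4771

Case 1: c = 0 < log_4(31) = 2.4771
T(n) = O(n^(log_4 31))

For T(n) = 31T(n/4) + O(n^0): log_4(31) = 2.4771. This is Case 1 of the Master Theorem (c < log_b(a), work dominated by leaves), giving O(n^(log_4 31)).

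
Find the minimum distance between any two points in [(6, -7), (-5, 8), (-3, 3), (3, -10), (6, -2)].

Computing all pairwise distances among 5 points:

d((6, -7), (-5, 8)) = 18.6011
d((6, -7), (-3, 3)) = 13.4536
d((6, -7), (3, -10)) = 4.2426 <-- minimum
d((6, -7), (6, -2)) = 5.0
d((-5, 8), (-3, 3)) = 5.3852
d((-5, 8), (3, -10)) = 19.6977
d((-5, 8), (6, -2)) = 14.8661
d((-3, 3), (3, -10)) = 14.3178
d((-3, 3), (6, -2)) = 10.2956
d((3, -10), (6, -2)) = 8.544

Closest pair: (6, -7) and (3, -10) with distance 4.2426

The closest pair is (6, -7) and (3, -10) with Euclidean distance 4.2426. For 5 points, brute-force pairwise comparison is shown above. For large n, the divide-and-conquer algorithm (sort by x, recurse on halves, check the dividing strip) achieves O(n log n).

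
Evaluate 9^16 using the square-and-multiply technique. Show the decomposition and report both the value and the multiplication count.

Computing 9^16 by squaring (build up from 9^1; each line after the first costs one multiplication):

9^1 = 9
9^2 = (9^1)^2 = 9^2 = 81
9^4 = (9^2)^2 = 81^2 = 6561
9^8 = (9^4)^2 = 6561^2 = 43046721
9^16 = (9^8)^2 = 43046721^2 = 1853020188851841

Result: 1853020188851841
Multiplications needed: 4 (4 lines after 9^1)

9^16 = 1853020188851841. Using exponentiation by squaring, this requires 4 multiplications. The key idea: if the exponent is even, square the half-power; if odd, multiply by the base once.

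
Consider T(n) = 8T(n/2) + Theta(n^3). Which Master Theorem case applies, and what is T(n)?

Master Theorem for T(n) = 8T(n/2) + O(n^3):

a = 8, b = 2, c = 3
log_b(a) = log_2(8) = 3.0000

Case 2: c = 3 = log_2(8) = 3.0000
T(n) = O(n^3 log n) = O(n^3 log n)

For T(n) = 8T(n/2) + O(n^3): log_2(8) = 3.0000. This is Case 2 of the Master Theorem (c = log_b(a), equal work at all levels), giving O(n^3 log n).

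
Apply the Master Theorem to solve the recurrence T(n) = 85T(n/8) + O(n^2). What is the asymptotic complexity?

Master Theorem for T(n) = 85T(n/8) + O(n^2):

a = 85, b = 8, c = 2
log_b(a) = log_8(85) = 2.1365

Case 1: c = 2 < log_8(85) = 2.1365
T(n) = O(n^(log_8 85))

For T(n) = 85T(n/8) + O(n^2): log_8(85) = 2.1365. This is Case 1 of the Master Theorem (c < log_b(a), work dominated by leaves), giving O(n^(log_8 85)).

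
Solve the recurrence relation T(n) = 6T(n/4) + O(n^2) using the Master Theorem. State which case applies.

Master Theorem for T(n) = 6T(n/4) + O(n^2):

a = 6, b = 4, c = 2
log_b(a) = log_4(6) = 1.2925

Case 3: c = 2 > log_4(6) = 1.2925
T(n) = O(n^2) = O(n^2)

For T(n) = 6T(n/4) + O(n^2): log_4(6) = 1.2925. This is Case 3 of the Master Theorem (c > log_b(a), work dominated by root), giving O(n^2).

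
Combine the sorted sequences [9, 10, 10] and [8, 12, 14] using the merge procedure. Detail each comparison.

Merging process:

Compare 9 vs 8: take 8 from right. Merged: [8]
Compare 9 vs 12: take 9 from left. Merged: [8, 9]
Compare 10 vs 12: take 10 from left. Merged: [8, 9, 10]
Compare 10 vs 12: take 10 from left. Merged: [8, 9, 10, 10]
Append remaining from right: [12, 14]. Merged: [8, 9, 10, 10, 12, 14]

Final merged array: [8, 9, 10, 10, 12, 14]
Total comparisons: 4

The merged array is [8, 9, 10, 10, 12, 14], requiring 4 comparisons. The merge step runs in O(n) time where n is the total number of elements.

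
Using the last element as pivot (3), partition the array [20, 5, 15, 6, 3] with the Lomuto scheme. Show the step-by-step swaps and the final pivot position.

Lomuto partition with pivot = 3:

Initial array: [20, 5, 15, 6, 3]

arr[0]=20 > 3: no swap
arr[1]=5 > 3: no swap
arr[2]=15 > 3: no swap
arr[3]=6 > 3: no swap

Place pivot at position 0: [3, 5, 15, 6, 20]
Pivot position: 0

After partitioning with pivot 3, the array becomes [3, 5, 15, 6, 20]. The pivot is placed at index 0. All elements to the left of the pivot are <= 3, and all elements to the right are > 3.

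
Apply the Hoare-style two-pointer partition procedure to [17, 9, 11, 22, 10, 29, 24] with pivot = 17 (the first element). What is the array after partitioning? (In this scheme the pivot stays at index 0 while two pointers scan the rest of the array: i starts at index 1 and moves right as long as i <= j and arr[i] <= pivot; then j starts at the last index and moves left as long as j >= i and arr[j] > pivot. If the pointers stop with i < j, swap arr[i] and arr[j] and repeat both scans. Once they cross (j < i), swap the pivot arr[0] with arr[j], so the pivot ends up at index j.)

Hoare-style two-pointer partition with pivot = 17:

Initial array: [17, 9, 11, 22, 10, 29, 24]

Pointers start at i = 1, j = 6.
i stops at index 3 (arr[3]=22 > 17), j stops at index 4 (arr[4]=10 <= 17): swap arr[3] and arr[4], array becomes [17, 9, 11, 10, 22, 29, 24]
i ends at 4, j ends at 3: the pointers have crossed (j < i), so scanning stops.

Swap pivot arr[0] with arr[3] to place pivot at position 3: [10, 9, 11, 17, 22, 29, 24]
Pivot position: 3

After partitioning with pivot 17, the array becomes [10, 9, 11, 17, 22, 29, 24]. The pivot is placed at index 3. All elements to the left of the pivot are <= 17, and all elements to the right are > 17.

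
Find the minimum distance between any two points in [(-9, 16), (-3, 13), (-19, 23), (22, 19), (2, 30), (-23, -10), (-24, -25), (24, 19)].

Computing all pairwise distances among 8 points:

d((-9, 16), (-3, 13)) = 6.7082
d((-9, 16), (-19, 23)) = 12.2066
d((-9, 16), (22, 19)) = 31.1448
d((-9, 16), (2, 30)) = 17.8045
d((-9, 16), (-23, -10)) = 29.5296
d((-9, 16), (-24, -25)) = 43.6578
d((-9, 16), (24, 19)) = 33.1361
d((-3, 13), (-19, 23)) = 18.868
d((-3, 13), (22, 19)) = 25.7099
d((-3, 13), (2, 30)) = 17.72
d((-3, 13), (-23, -10)) = 30.4795
d((-3, 13), (-24, -25)) = 43.4166
d((-3, 13), (24, 19)) = 27.6586
d((-19, 23), (22, 19)) = 41.1947
d((-19, 23), (2, 30)) = 22.1359
d((-19, 23), (-23, -10)) = 33.2415
d((-19, 23), (-24, -25)) = 48.2597
d((-19, 23), (24, 19)) = 43.1856
d((22, 19), (2, 30)) = 22.8254
d((22, 19), (-23, -10)) = 53.535
d((22, 19), (-24, -25)) = 63.6553
d((22, 19), (24, 19)) = 2.0 <-- minimum
d((2, 30), (-23, -10)) = 47.1699
d((2, 30), (-24, -25)) = 60.8358
d((2, 30), (24, 19)) = 24.5967
d((-23, -10), (-24, -25)) = 15.0333
d((-23, -10), (24, 19)) = 55.2268
d((-24, -25), (24, 19)) = 65.1153

Closest pair: (22, 19) and (24, 19) with distance 2.0

The closest pair is (22, 19) and (24, 19) with Euclidean distance 2.0. For 8 points, brute-force pairwise comparison is shown above. For large n, the divide-and-conquer algorithm (sort by x, recurse on halves, check the dividing strip) achieves O(n log n).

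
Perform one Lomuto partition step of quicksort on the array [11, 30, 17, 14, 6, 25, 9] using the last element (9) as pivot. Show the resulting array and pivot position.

Lomuto partition with pivot = 9:

Initial array: [11, 30, 17, 14, 6, 25, 9]

arr[0]=11 > 9: no swap
arr[1]=30 > 9: no swap
arr[2]=17 > 9: no swap
arr[3]=14 > 9: no swap
arr[4]=6 <= 9: swap with position 0, array becomes [6, 30, 17, 14, 11, 25, 9]
arr[5]=25 > 9: no swap

Place pivot at position 1: [6, 9, 17, 14, 11, 25, 30]
Pivot position: 1

After partitioning with pivot 9, the array becomes [6, 9, 17, 14, 11, 25, 30]. The pivot is placed at index 1. All elements to the left of the pivot are <= 9, and all elements to the right are > 9.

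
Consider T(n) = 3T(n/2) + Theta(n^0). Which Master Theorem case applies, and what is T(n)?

Master Theorem for T(n) = 3T(n/2) + O(n^0):

a = 3, b = 2, c = 0
log_b(a) = log_2(3) = 1.5850

Case 1: c = 0 < log_2(3) = 1.5850
T(n) = O(n^(log_2 3))

For T(n) = 3T(n/2) + O(n^0): log_2(3) = 1.5850. This is Case 1 of the Master Theorem (c < log_b(a), work dominated by leaves), giving O(n^(log_2 3)).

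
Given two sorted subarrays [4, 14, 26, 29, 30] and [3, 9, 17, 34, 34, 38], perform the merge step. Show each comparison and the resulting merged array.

Merging process:

Compare 4 vs 3: take 3 from right. Merged: [3]
Compare 4 vs 9: take 4 from left. Merged: [3, 4]
Compare 14 vs 9: take 9 from right. Merged: [3, 4, 9]
Compare 14 vs 17: take 14 from left. Merged: [3, 4, 9, 14]
Compare 26 vs 17: take 17 from right. Merged: [3, 4, 9, 14, 17]
Compare 26 vs 34: take 26 from left. Merged: [3, 4, 9, 14, 17, 26]
Compare 29 vs 34: take 29 from left. Merged: [3, 4, 9, 14, 17, 26, 29]
Compare 30 vs 34: take 30 from left. Merged: [3, 4, 9, 14, 17, 26, 29, 30]
Append remaining from right: [34, 34, 38]. Merged: [3, 4, 9, 14, 17, 26, 29, 30, 34, 34, 38]

Final merged array: [3, 4, 9, 14, 17, 26, 29, 30, 34, 34, 38]
Total comparisons: 8

The merged array is [3, 4, 9, 14, 17, 26, 29, 30, 34, 34, 38], requiring 8 comparisons. The merge step runs in O(n) time where n is the total number of elements.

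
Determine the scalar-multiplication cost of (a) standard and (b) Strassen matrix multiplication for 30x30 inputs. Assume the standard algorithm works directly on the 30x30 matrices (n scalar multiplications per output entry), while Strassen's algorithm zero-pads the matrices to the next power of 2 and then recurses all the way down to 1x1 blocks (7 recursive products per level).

Matrix multiplication for 30x30 matrices:

Strassen's algorithm requires power-of-2 dimensions. Pad 30x30 to 32x32 (next power of 2).

Standard algorithm: 30^3 = 27000 multiplications
Strassen's algorithm: 7^(log2(32)) = 7^5 = 16807 multiplications
Savings: 27000 - 16807 = 10193 multiplications

Standard: 27000 multiplications (30^3). Strassen: 16807 multiplications (7^5, after padding to 32x32). Strassen reduces 8 recursive multiplications to 7 at each level.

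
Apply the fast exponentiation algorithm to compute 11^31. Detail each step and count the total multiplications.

Computing 11^31 by squaring (build up from 11^1; each line after the first costs one multiplication):

11^1 = 11
11^2 = (11^1)^2 = 11^2 = 121
11^3 = 11 * 11^2 = 11 * 121 = 1331
11^6 = (11^3)^2 = 1331^2 = 1771561
11^7 = 11 * 11^6 = 11 * 1771561 = 19487171
11^14 = (11^7)^2 = 19487171^2 = 379749833583241
11^15 = 11 * 11^14 = 11 * 379749833583241 = 4177248169415651
11^30 = (11^15)^2 = 4177248169415651^2 = 17449402268886407318558803753801
11^31 = 11 * 11^30 = 11 * 17449402268886407318558803753801 = 191943424957750480504146841291811

Result: 191943424957750480504146841291811
Multiplications needed: 8 (8 lines after 11^1)

11^31 = 191943424957750480504146841291811. Using exponentiation by squaring, this requires 8 multiplications. The key idea: if the exponent is even, square the half-power; if odd, multiply by the base once.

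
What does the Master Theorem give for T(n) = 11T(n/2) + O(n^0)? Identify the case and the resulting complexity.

Master Theorem for T(n) = 11T(n/2) + O(n^0):

a = 11, b = 2, c = 0
log_b(a) = log_2(11) = 3.4594

Case 1: c = 0 < log_2(11) = 3.4594
T(n) = O(n^(log_2 11))

For T(n) = 11T(n/2) + O(n^0): log_2(11) = 3.4594. This is Case 1 of the Master Theorem (c < log_b(a), work dominated by leaves), giving O(n^(log_2 11)).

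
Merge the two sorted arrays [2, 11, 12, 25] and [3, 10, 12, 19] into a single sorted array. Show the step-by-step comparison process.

Merging process:

Compare 2 vs 3: take 2 from left. Merged: [2]
Compare 11 vs 3: take 3 from right. Merged: [2, 3]
Compare 11 vs 10: take 10 from right. Merged: [2, 3, 10]
Compare 11 vs 12: take 11 from left. Merged: [2, 3, 10, 11]
Compare 12 vs 12: take 12 from left. Merged: [2, 3, 10, 11, 12]
Compare 25 vs 12: take 12 from right. Merged: [2, 3, 10, 11, 12, 12]
Compare 25 vs 19: take 19 from right. Merged: [2, 3, 10, 11, 12, 12, 19]
Append remaining from left: [25]. Merged: [2, 3, 10, 11, 12, 12, 19, 25]

Final merged array: [2, 3, 10, 11, 12, 12, 19, 25]
Total comparisons: 7

The merged array is [2, 3, 10, 11, 12, 12, 19, 25], requiring 7 comparisons. The merge step runs in O(n) time where n is the total number of elements.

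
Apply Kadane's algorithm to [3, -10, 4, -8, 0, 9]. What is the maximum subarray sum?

Using Kadane's algorithm on [3, -10, 4, -8, 0, 9]:

Scanning through the array:
Position 1 (value -10): max_ending_here = -7, max_so_far = 3
Position 2 (value 4): max_ending_here = 4, max_so_far = 4
Position 3 (value -8): max_ending_here = -4, max_so_far = 4
Position 4 (value 0): max_ending_here = 0, max_so_far = 4
Position 5 (value 9): max_ending_here = 9, max_so_far = 9

Maximum subarray: [0, 9]
Maximum sum: 9

The maximum subarray is [0, 9] with sum 9. This subarray runs from index 4 to index 5.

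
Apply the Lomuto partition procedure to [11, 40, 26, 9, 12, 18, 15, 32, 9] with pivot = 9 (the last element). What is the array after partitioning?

Lomuto partition with pivot = 9:

Initial array: [11, 40, 26, 9, 12, 18, 15, 32, 9]

arr[0]=11 > 9: no swap
arr[1]=40 > 9: no swap
arr[2]=26 > 9: no swap
arr[3]=9 <= 9: swap with position 0, array becomes [9, 40, 26, 11, 12, 18, 15, 32, 9]
arr[4]=12 > 9: no swap
arr[5]=18 > 9: no swap
arr[6]=15 > 9: no swap
arr[7]=32 > 9: no swap

Place pivot at position 1: [9, 9, 26, 11, 12, 18, 15, 32, 40]
Pivot position: 1

After partitioning with pivot 9, the array becomes [9, 9, 26, 11, 12, 18, 15, 32, 40]. The pivot is placed at index 1. All elements to the left of the pivot are <= 9, and all elements to the right are > 9.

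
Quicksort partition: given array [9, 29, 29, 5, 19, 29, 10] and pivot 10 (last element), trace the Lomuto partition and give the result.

Lomuto partition with pivot = 10:

Initial array: [9, 29, 29, 5, 19, 29, 10]

arr[0]=9 <= 10: swap with position 0, array becomes [9, 29, 29, 5, 19, 29, 10]
arr[1]=29 > 10: no swap
arr[2]=29 > 10: no swap
arr[3]=5 <= 10: swap with position 1, array becomes [9, 5, 29, 29, 19, 29, 10]
arr[4]=19 > 10: no swap
arr[5]=29 > 10: no swap

Place pivot at position 2: [9, 5, 10, 29, 19, 29, 29]
Pivot position: 2

After partitioning with pivot 10, the array becomes [9, 5, 10, 29, 19, 29, 29]. The pivot is placed at index 2. All elements to the left of the pivot are <= 10, and all elements to the right are > 10.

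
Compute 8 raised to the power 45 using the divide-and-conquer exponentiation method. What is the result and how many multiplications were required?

Computing 8^45 by squaring (build up from 8^1; each line after the first costs one multiplication):

8^1 = 8
8^2 = (8^1)^2 = 8^2 = 64
8^4 = (8^2)^2 = 64^2 = 4096
8^5 = 8 * 8^4 = 8 * 4096 = 32768
8^10 = (8^5)^2 = 32768^2 = 1073741824
8^11 = 8 * 8^10 = 8 * 1073741824 = 8589934592
8^22 = (8^11)^2 = 8589934592^2 = 73786976294838206464
8^44 = (8^22)^2 = 73786976294838206464^2 = 5444517870735015415413993718908291383296
8^45 = 8 * 8^44 = 8 * 5444517870735015415413993718908291383296 = 43556142965880123323311949751266331066368

Result: 43556142965880123323311949751266331066368
Multiplications needed: 8 (8 lines after 8^1)

8^45 = 43556142965880123323311949751266331066368. Using exponentiation by squaring, this requires 8 multiplications. The key idea: if the exponent is even, square the half-power; if odd, multiply by the base once.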